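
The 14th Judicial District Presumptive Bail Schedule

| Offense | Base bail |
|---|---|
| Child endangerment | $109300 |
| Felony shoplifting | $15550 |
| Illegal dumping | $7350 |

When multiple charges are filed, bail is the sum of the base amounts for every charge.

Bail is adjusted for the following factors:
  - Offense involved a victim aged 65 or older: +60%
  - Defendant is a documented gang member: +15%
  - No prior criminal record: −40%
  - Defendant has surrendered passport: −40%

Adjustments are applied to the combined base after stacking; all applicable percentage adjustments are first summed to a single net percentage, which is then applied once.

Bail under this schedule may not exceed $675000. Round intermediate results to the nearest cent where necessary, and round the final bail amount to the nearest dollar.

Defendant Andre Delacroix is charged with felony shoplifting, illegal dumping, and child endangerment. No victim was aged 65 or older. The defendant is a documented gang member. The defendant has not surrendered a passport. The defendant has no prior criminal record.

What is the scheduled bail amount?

$99150

Base amounts from the schedule: felony shoplifting $15550; illegal dumping $7350; child endangerment $109300.
Stacking rule: sum of all bases. $15550 + $7350 + $109300 = $132200.
Net percentage adjustment: +15% −40% = −25%. $132200 × 0.75 = $99150.
$99150 is within the $675000 maximum.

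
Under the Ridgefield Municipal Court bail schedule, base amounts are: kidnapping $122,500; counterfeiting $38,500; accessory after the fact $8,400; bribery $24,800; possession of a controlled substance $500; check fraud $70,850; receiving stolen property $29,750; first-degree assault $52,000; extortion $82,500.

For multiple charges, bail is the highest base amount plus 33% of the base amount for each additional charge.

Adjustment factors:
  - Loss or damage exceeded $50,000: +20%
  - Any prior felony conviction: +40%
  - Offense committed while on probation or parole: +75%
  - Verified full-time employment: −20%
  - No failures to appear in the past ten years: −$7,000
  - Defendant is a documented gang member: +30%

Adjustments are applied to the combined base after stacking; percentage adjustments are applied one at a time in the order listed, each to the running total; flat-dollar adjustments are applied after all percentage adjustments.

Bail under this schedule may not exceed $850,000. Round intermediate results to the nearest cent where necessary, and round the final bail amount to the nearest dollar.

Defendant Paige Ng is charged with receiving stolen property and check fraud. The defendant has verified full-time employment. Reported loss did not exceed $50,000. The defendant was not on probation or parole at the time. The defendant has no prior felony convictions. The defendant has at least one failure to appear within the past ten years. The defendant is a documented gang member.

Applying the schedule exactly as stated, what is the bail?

$83,894

Base amounts from the schedule: receiving stolen property $29,750; check fraud $70,850.
Stacking rule: highest base plus 33% of each additional charge. Highest is check fraud at $70,850. Additional: $29,750 × 33% = $9,817.50. Combined base = $70,850 + $9,817.50 = $80,667.50.
Verified full-time employment (−20%): $80,667.50 × 0.8 = $64,534.
Defendant is a documented gang member (+30%): $64,534 × 1.3 = $83,894.20.
$83,894.20 is within the $850,000 maximum.
Rounded to the nearest dollar: $83,894.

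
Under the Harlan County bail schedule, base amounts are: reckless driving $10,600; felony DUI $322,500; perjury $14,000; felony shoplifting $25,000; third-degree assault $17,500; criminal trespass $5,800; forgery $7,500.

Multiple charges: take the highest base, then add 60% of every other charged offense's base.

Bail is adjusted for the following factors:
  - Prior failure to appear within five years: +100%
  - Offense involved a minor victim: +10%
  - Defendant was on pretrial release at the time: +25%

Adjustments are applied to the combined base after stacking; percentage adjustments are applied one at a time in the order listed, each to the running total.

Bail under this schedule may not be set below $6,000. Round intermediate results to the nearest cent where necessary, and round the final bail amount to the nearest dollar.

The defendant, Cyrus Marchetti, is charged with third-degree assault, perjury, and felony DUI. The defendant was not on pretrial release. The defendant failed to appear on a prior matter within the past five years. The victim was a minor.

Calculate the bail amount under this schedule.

$751,080

Base amounts from the schedule: third-degree assault $17,500; perjury $14,000; felony DUI $322,500.
Stacking rule: highest base plus 60% of each additional charge. Highest is felony DUI at $322,500. Additional: $17,500 × 60% = $10,500; $14,000 × 60% = $8,400. Combined base = $322,500 + $18,900 = $341,400.
Prior failure to appear within five years (+100%): $341,400 × 2 = $682,800.
Offense involved a minor victim (+10%): $682,800 × 1.1 = $751,080.
$751,080 is at or above the $6,000 minimum.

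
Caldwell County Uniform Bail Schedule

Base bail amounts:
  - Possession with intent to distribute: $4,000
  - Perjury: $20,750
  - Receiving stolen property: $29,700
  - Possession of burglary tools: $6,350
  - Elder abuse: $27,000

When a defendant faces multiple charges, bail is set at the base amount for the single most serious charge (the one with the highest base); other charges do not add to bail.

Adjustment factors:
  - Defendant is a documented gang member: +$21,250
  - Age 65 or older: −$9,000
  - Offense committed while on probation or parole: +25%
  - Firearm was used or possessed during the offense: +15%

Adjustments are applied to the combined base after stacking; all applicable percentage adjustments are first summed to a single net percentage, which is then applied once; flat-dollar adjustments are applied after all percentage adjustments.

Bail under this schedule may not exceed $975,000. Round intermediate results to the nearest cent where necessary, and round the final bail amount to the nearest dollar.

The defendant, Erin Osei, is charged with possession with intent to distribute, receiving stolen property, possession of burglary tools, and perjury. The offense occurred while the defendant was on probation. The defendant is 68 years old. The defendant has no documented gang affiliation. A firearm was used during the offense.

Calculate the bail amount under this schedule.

Base amounts from the schedule: possession with intent to distribute $4,000; receiving stolen property $29,700; possession of burglary tools $6,350; perjury $20,750.
Stacking rule: use the highest base only. Highest is receiving stolen property at $29,700. Combined base = $29,700.
Net percentage adjustment: +25% +15% = +40%. $29,700 × 1.4 = $41,580.
Age 65 or older (−$9,000 flat): $41,580 − $9,000 = $32,580.
$32,580 is within the $975,000 maximum.

$32,580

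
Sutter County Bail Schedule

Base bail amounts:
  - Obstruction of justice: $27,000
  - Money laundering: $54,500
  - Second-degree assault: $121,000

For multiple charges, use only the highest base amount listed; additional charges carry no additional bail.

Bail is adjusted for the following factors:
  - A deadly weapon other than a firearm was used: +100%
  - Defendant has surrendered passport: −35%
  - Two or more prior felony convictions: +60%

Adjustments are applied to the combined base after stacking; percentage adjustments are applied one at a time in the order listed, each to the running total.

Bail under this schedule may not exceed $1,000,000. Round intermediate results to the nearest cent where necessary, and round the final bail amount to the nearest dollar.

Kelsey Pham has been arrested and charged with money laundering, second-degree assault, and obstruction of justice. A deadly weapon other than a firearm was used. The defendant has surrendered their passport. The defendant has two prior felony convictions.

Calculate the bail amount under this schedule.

$251,680

Base amounts from the schedule: money laundering $54,500; second-degree assault $121,000; obstruction of justice $27,000.
Stacking rule: use the highest base only. Highest is second-degree assault at $121,000. Combined base = $121,000.
A deadly weapon other than a firearm was used (+100%): $121,000 × 2 = $242,000.
Defendant has surrendered passport (−35%): $242,000 × 0.65 = $157,300.
Two or more prior felony convictions (+60%): $157,300 × 1.6 = $251,680.
$251,680 is within the $1,000,000 maximum.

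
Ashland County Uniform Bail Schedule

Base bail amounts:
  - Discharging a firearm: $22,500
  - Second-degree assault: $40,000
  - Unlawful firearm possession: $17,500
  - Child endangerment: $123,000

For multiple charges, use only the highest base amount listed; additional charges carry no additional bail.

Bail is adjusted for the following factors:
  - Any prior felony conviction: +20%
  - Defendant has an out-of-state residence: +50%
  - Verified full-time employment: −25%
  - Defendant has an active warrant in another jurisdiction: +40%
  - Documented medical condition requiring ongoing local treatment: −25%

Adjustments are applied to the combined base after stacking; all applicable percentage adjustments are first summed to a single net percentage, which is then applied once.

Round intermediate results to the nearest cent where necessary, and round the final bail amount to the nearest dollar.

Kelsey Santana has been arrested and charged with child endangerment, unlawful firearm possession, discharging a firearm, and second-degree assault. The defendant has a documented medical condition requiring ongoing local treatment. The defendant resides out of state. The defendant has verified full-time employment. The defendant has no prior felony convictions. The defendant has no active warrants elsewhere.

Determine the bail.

Base amounts from the schedule: child endangerment $123,000; unlawful firearm possession $17,500; discharging a firearm $22,500; second-degree assault $40,000.
Stacking rule: use the highest base only. Highest is child endangerment at $123,000. Combined base = $123,000.
Net percentage adjustment: +50% −25% −25% = +0%. $123,000 × 1 = $123,000.

$123,000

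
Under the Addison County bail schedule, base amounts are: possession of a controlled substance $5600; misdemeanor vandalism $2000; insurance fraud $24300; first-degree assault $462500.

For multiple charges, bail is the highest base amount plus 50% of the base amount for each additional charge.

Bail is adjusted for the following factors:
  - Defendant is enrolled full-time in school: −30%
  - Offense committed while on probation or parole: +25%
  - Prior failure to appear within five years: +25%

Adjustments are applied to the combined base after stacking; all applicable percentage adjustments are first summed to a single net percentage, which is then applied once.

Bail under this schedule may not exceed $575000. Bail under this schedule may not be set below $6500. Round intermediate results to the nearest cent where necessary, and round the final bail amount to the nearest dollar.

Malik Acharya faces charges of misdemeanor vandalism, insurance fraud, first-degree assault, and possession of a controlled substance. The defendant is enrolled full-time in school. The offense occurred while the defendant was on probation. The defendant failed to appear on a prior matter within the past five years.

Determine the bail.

Base amounts from the schedule: misdemeanor vandalism $2000; insurance fraud $24300; first-degree assault $462500; possession of a controlled substance $5600.
Stacking rule: highest base plus 50% of each additional charge. Highest is first-degree assault at $462500. Additional: $2000 × 50% = $1000; $24300 × 50% = $12150; $5600 × 50% = $2800. Combined base = $462500 + $15950 = $478450.
Net percentage adjustment: −30% +25% +25% = +20%. $478450 × 1.2 = $574140.
$574140 is within the $575000 maximum.
$574140 is at or above the $6500 minimum.

$574140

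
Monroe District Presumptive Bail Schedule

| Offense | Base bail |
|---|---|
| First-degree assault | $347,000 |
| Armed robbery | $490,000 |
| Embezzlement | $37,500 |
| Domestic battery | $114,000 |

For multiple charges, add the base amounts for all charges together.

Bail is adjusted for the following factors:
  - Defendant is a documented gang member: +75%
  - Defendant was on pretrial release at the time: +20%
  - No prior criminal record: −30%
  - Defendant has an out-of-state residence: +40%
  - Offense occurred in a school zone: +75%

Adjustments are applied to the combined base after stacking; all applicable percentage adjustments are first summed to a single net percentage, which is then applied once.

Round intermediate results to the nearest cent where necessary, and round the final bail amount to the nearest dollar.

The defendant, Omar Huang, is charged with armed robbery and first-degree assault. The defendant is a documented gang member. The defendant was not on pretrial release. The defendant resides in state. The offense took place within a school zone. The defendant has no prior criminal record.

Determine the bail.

Base amounts from the schedule: armed robbery $490,000; first-degree assault $347,000.
Stacking rule: sum of all bases. $490,000 + $347,000 = $837,000.
Net percentage adjustment: +75% −30% +75% = +120%. $837,000 × 2.2 = $1,841,400.

$1,841,400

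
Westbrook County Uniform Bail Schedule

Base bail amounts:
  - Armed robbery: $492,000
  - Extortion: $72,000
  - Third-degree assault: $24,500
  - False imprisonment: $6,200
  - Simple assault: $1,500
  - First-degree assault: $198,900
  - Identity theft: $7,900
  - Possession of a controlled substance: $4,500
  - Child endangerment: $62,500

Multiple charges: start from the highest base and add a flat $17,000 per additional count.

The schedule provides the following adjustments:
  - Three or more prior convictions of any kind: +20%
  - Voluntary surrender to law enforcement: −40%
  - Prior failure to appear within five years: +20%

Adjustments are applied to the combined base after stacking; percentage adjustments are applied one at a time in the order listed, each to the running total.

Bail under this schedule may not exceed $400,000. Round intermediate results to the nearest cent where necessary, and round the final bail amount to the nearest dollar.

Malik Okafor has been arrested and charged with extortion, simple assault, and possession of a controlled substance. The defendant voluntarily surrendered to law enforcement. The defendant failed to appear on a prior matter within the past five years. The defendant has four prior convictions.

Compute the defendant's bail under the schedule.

Base amounts from the schedule: extortion $72,000; simple assault $1,500; possession of a controlled substance $4,500.
Stacking rule: highest base plus $17,000 per additional charge. Highest is extortion at $72,000; 2 additional charges → +$34,000. Combined base = $106,000.
Three or more prior convictions of any kind (+20%): $106,000 × 1.2 = $127,200.
Voluntary surrender to law enforcement (−40%): $127,200 × 0.6 = $76,320.
Prior failure to appear within five years (+20%): $76,320 × 1.2 = $91,584.
$91,584 is within the $400,000 maximum.

$91,584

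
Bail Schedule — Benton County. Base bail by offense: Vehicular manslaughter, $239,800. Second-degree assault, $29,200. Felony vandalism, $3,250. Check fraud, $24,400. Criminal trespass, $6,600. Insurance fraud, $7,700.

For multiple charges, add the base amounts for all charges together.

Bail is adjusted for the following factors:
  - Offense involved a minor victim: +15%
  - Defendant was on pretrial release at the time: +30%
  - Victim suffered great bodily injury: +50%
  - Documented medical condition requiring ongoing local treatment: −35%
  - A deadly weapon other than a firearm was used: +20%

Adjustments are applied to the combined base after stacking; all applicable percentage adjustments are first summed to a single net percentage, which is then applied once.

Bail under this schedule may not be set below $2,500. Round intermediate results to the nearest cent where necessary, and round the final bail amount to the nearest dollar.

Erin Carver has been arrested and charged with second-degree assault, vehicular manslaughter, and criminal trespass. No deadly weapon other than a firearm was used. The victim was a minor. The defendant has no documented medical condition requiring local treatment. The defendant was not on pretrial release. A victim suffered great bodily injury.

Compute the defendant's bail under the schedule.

$454,740

Base amounts from the schedule: second-degree assault $29,200; vehicular manslaughter $239,800; criminal trespass $6,600.
Stacking rule: sum of all bases. $29,200 + $239,800 + $6,600 = $275,600.
Net percentage adjustment: +15% +50% = +65%. $275,600 × 1.65 = $454,740.
$454,740 is at or above the $2,500 minimum.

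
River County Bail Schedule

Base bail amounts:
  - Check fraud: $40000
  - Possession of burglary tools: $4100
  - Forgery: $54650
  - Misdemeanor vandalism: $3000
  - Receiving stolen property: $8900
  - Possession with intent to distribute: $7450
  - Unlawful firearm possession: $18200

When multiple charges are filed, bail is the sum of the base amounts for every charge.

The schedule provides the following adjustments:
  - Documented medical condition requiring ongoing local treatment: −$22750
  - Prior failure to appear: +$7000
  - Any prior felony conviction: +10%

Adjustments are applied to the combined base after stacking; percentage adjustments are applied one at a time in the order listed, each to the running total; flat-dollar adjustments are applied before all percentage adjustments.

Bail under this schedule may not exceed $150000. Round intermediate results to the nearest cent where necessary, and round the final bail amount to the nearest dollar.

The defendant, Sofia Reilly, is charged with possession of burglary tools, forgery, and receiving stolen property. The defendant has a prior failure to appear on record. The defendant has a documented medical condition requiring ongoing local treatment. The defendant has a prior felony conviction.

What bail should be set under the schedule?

Base amounts from the schedule: possession of burglary tools $4100; forgery $54650; receiving stolen property $8900.
Stacking rule: sum of all bases. $4100 + $54650 + $8900 = $67650.
Documented medical condition requiring ongoing local treatment (−$22750 flat): $67650 − $22750 = $44900.
Prior failure to appear (+$7000 flat): $44900 + $7000 = $51900.
Any prior felony conviction (+10%): $51900 × 1.1 = $57090.
$57090 is within the $150000 maximum.

$57090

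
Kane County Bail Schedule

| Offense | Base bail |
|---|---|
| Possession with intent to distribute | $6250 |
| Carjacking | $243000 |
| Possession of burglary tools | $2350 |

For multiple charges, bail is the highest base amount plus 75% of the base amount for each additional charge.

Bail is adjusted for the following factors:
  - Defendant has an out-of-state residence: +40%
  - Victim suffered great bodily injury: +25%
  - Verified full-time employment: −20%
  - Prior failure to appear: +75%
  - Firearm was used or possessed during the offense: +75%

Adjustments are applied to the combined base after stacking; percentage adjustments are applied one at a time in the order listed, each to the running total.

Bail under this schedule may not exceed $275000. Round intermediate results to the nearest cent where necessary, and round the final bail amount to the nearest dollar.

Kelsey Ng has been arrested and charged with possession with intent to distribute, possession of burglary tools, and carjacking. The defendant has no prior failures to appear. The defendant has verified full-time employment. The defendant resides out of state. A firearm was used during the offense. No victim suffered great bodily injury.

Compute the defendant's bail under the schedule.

$275000

Base amounts from the schedule: possession with intent to distribute $6250; possession of burglary tools $2350; carjacking $243000.
Stacking rule: highest base plus 75% of each additional charge. Highest is carjacking at $243000. Additional: $6250 × 75% = $4687.50; $2350 × 75% = $1762.50. Combined base = $243000 + $6450 = $249450.
Defendant has an out-of-state residence (+40%): $249450 × 1.4 = $349230.
Verified full-time employment (−20%): $349230 × 0.8 = $279384.
Firearm was used or possessed during the offense (+75%): $279384 × 1.75 = $488922.
Result $488922 exceeds the maximum of $275000; bail is capped at $275000.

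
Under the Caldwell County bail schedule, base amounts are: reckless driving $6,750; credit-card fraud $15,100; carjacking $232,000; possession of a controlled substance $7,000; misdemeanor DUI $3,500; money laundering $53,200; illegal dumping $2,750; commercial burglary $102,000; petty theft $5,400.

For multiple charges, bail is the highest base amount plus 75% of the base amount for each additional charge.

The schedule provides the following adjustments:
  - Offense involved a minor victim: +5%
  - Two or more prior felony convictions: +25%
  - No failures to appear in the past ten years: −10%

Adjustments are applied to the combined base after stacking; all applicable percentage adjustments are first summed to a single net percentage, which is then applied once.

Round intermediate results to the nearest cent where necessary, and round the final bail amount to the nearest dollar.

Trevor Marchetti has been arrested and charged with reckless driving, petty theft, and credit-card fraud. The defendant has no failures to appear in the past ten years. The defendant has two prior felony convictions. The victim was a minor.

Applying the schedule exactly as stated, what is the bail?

Base amounts from the schedule: reckless driving $6,750; petty theft $5,400; credit-card fraud $15,100.
Stacking rule: highest base plus 75% of each additional charge. Highest is credit-card fraud at $15,100. Additional: $6,750 × 75% = $5,062.50; $5,400 × 75% = $4,050. Combined base = $15,100 + $9,112.50 = $24,212.50.
Net percentage adjustment: +5% +25% −10% = +20%. $24,212.50 × 1.2 = $29,055.

$29,055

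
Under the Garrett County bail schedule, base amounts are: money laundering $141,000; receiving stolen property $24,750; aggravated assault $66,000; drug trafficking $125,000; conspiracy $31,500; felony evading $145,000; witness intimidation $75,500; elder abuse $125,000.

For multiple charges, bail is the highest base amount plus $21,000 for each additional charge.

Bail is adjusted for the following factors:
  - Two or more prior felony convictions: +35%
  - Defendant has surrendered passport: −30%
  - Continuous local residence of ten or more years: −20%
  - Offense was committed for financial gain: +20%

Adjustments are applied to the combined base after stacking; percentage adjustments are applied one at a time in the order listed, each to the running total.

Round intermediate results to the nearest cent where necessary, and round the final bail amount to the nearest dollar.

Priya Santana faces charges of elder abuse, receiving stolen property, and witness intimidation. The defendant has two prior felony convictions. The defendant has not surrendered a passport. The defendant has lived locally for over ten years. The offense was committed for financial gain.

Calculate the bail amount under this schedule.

Base amounts from the schedule: elder abuse $125,000; receiving stolen property $24,750; witness intimidation $75,500.
Stacking rule: highest base plus $21,000 per additional charge. Highest is elder abuse at $125,000; 2 additional charges → +$42,000. Combined base = $167,000.
Two or more prior felony convictions (+35%): $167,000 × 1.35 = $225,450.
Continuous local residence of ten or more years (−20%): $225,450 × 0.8 = $180,360.
Offense was committed for financial gain (+20%): $180,360 × 1.2 = $216,432.

$216,432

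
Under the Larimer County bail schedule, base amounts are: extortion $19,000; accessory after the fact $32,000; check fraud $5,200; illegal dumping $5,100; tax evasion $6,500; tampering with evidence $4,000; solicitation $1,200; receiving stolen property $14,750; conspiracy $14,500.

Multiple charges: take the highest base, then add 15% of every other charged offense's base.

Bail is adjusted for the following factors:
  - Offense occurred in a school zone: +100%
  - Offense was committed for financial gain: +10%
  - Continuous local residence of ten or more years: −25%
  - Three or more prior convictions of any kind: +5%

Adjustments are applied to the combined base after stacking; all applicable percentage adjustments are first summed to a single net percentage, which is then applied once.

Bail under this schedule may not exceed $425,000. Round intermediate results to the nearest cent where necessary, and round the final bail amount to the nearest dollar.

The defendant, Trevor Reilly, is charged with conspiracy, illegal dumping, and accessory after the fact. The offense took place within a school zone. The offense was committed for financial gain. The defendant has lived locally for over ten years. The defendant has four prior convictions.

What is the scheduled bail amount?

$66,386

Base amounts from the schedule: conspiracy $14,500; illegal dumping $5,100; accessory after the fact $32,000.
Stacking rule: highest base plus 15% of each additional charge. Highest is accessory after the fact at $32,000. Additional: $14,500 × 15% = $2,175; $5,100 × 15% = $765. Combined base = $32,000 + $2,940 = $34,940.
Net percentage adjustment: +100% +10% −25% +5% = +90%. $34,940 × 1.9 = $66,386.
$66,386 is within the $425,000 maximum.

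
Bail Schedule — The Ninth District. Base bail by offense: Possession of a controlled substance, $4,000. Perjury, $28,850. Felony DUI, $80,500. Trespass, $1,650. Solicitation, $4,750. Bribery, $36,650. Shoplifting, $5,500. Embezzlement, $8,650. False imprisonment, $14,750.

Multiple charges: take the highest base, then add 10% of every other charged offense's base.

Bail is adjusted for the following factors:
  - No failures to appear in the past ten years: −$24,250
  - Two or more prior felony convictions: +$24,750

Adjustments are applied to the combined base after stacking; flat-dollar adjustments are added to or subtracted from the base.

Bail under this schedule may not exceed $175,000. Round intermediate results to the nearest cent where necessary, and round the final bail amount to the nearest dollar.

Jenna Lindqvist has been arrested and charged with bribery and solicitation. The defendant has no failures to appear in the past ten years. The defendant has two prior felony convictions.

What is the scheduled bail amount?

$37,625

Base amounts from the schedule: bribery $36,650; solicitation $4,750.
Stacking rule: highest base plus 10% of each additional charge. Highest is bribery at $36,650. Additional: $4,750 × 10% = $475. Combined base = $36,650 + $475 = $37,125.
No failures to appear in the past ten years (−$24,250 flat): $37,125 − $24,250 = $12,875.
Two or more prior felony convictions (+$24,750 flat): $12,875 + $24,750 = $37,625.
$37,625 is within the $175,000 maximum.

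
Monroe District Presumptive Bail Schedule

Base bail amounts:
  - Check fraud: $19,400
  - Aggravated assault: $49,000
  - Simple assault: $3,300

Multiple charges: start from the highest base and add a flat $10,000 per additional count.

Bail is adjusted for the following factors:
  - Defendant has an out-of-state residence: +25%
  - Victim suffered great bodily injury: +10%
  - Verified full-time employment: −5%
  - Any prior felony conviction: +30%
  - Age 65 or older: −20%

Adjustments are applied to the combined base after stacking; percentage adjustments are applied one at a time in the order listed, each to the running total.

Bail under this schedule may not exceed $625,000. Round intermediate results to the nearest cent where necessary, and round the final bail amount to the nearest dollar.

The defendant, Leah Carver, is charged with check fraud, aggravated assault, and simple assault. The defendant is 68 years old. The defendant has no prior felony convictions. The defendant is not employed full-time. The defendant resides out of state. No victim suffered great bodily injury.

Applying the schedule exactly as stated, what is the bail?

Base amounts from the schedule: check fraud $19,400; aggravated assault $49,000; simple assault $3,300.
Stacking rule: highest base plus $10,000 per additional charge. Highest is aggravated assault at $49,000; 2 additional charges → +$20,000. Combined base = $69,000.
Defendant has an out-of-state residence (+25%): $69,000 × 1.25 = $86,250.
Age 65 or older (−20%): $86,250 × 0.8 = $69,000.
$69,000 is within the $625,000 maximum.

$69,000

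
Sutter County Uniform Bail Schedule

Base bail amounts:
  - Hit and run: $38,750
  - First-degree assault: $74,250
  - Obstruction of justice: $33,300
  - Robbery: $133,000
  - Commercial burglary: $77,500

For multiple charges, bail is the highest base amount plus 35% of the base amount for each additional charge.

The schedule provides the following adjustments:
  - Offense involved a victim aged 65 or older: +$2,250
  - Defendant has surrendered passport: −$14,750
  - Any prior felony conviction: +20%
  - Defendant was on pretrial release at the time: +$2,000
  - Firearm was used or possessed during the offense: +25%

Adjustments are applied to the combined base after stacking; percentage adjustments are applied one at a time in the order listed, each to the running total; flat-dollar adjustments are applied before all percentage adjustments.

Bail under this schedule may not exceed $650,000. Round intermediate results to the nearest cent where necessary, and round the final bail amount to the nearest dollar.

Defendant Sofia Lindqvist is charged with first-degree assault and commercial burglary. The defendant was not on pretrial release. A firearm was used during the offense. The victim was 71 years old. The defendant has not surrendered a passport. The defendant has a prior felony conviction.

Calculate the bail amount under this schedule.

Base amounts from the schedule: first-degree assault $74,250; commercial burglary $77,500.
Stacking rule: highest base plus 35% of each additional charge. Highest is commercial burglary at $77,500. Additional: $74,250 × 35% = $25,987.50. Combined base = $77,500 + $25,987.50 = $103,487.50.
Offense involved a victim aged 65 or older (+$2,250 flat): $103,487.50 + $2,250 = $105,737.50.
Any prior felony conviction (+20%): $105,737.50 × 1.2 = $126,885.
Firearm was used or possessed during the offense (+25%): $126,885 × 1.25 = $158,606.25.
$158,606.25 is within the $650,000 maximum.
Rounded to the nearest dollar: $158,606.

$158,606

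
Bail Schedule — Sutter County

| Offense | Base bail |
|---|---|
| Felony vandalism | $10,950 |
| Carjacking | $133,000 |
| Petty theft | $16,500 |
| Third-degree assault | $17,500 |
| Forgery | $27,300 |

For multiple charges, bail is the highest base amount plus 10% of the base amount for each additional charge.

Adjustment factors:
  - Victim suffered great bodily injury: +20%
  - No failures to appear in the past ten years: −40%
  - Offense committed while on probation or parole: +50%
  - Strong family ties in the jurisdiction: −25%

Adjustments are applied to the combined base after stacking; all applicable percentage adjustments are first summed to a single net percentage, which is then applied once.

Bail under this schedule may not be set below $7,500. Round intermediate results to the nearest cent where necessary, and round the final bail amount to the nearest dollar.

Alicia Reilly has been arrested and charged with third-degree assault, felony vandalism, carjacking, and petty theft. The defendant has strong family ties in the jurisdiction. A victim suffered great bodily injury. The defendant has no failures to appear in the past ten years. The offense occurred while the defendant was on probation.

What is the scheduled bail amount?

$144,370

Base amounts from the schedule: third-degree assault $17,500; felony vandalism $10,950; carjacking $133,000; petty theft $16,500.
Stacking rule: highest base plus 10% of each additional charge. Highest is carjacking at $133,000. Additional: $17,500 × 10% = $1,750; $10,950 × 10% = $1,095; $16,500 × 10% = $1,650. Combined base = $133,000 + $4,495 = $137,495.
Net percentage adjustment: +20% −40% +50% −25% = +5%. $137,495 × 1.05 = $144,369.75.
$144,369.75 is at or above the $7,500 minimum.
Rounded to the nearest dollar: $144,370.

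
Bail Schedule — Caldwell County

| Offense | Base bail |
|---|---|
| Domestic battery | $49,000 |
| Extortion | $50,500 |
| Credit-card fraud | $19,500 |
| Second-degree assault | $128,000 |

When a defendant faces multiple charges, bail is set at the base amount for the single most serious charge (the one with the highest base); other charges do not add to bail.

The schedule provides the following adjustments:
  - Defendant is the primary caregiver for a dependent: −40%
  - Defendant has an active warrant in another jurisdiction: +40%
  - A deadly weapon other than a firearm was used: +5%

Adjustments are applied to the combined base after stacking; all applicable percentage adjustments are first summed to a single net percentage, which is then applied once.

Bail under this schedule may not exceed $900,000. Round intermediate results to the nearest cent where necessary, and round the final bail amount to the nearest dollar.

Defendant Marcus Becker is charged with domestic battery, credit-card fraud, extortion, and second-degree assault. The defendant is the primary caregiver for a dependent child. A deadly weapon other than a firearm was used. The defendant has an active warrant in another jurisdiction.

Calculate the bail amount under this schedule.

$134,400

Base amounts from the schedule: domestic battery $49,000; credit-card fraud $19,500; extortion $50,500; second-degree assault $128,000.
Stacking rule: use the highest base only. Highest is second-degree assault at $128,000. Combined base = $128,000.
Net percentage adjustment: −40% +40% +5% = +5%. $128,000 × 1.05 = $134,400.
$134,400 is within the $900,000 maximum.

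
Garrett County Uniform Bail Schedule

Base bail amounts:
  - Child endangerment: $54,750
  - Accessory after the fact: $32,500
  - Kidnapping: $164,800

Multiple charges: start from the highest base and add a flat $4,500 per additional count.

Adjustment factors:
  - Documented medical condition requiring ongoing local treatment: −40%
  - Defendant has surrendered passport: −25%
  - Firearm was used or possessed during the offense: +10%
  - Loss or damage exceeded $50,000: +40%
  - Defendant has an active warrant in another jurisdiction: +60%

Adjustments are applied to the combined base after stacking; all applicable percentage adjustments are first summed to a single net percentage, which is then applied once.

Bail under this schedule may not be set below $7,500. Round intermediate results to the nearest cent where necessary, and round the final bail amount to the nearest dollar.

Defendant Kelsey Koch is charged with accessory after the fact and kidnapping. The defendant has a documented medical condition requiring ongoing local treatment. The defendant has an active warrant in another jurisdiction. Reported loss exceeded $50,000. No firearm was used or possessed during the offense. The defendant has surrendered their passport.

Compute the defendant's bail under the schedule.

Base amounts from the schedule: accessory after the fact $32,500; kidnapping $164,800.
Stacking rule: highest base plus $4,500 per additional charge. Highest is kidnapping at $164,800; 1 additional charge → +$4,500. Combined base = $169,300.
Net percentage adjustment: −40% −25% +40% +60% = +35%. $169,300 × 1.35 = $228,555.
$228,555 is at or above the $7,500 minimum.

$228,555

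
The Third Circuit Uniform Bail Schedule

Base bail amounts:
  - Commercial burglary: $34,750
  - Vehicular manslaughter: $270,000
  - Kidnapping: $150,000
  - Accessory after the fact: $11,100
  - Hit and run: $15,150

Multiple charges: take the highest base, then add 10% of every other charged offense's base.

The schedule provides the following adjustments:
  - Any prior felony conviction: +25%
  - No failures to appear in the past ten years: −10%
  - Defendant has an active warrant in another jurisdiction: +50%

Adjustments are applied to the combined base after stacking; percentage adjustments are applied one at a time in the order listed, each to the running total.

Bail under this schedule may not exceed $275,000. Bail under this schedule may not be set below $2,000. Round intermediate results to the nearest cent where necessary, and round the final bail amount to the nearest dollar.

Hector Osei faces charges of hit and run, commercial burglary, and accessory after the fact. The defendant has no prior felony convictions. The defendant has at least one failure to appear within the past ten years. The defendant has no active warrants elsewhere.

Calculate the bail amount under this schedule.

Base amounts from the schedule: hit and run $15,150; commercial burglary $34,750; accessory after the fact $11,100.
Stacking rule: highest base plus 10% of each additional charge. Highest is commercial burglary at $34,750. Additional: $15,150 × 10% = $1,515; $11,100 × 10% = $1,110. Combined base = $34,750 + $2,625 = $37,375.
No adjustment factors apply to this defendant.
$37,375 is within the $275,000 maximum.
$37,375 is at or above the $2,000 minimum.

$37,375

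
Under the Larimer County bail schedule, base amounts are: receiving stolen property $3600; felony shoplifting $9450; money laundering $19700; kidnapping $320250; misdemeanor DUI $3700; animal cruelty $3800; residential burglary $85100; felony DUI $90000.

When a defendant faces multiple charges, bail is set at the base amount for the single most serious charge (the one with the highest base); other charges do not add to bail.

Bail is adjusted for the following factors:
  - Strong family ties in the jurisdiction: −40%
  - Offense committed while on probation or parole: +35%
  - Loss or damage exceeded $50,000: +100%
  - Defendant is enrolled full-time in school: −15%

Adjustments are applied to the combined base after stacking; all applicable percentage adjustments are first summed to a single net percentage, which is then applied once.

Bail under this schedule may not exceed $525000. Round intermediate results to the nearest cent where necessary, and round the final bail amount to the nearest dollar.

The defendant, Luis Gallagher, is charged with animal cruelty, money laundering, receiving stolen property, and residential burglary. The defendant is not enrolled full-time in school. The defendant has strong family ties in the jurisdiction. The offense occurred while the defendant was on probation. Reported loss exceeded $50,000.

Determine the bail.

$165945

Base amounts from the schedule: animal cruelty $3800; money laundering $19700; receiving stolen property $3600; residential burglary $85100.
Stacking rule: use the highest base only. Highest is residential burglary at $85100. Combined base = $85100.
Net percentage adjustment: −40% +35% +100% = +95%. $85100 × 1.95 = $165945.
$165945 is within the $525000 maximum.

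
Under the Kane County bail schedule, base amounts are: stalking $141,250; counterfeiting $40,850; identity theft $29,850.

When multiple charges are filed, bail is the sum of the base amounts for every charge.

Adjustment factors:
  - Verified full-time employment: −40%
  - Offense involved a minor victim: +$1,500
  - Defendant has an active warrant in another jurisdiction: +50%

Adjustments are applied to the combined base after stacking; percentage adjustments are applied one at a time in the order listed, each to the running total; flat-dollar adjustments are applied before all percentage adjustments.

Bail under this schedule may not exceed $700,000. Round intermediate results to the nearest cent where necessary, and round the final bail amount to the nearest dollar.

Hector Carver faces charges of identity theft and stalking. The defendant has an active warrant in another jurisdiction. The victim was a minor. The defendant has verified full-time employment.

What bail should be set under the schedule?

Base amounts from the schedule: identity theft $29,850; stalking $141,250.
Stacking rule: sum of all bases. $29,850 + $141,250 = $171,100.
Offense involved a minor victim (+$1,500 flat): $171,100 + $1,500 = $172,600.
Verified full-time employment (−40%): $172,600 × 0.6 = $103,560.
Defendant has an active warrant in another jurisdiction (+50%): $103,560 × 1.5 = $155,340.
$155,340 is within the $700,000 maximum.

$155,340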